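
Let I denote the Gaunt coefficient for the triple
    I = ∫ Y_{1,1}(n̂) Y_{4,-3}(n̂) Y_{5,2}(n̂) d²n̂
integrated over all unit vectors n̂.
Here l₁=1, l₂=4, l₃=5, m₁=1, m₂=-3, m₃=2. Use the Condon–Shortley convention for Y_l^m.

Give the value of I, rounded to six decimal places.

0.085055

Checks pass: Σm=0; 10 even; l₃=5∈[3,5].
(2·1+1)(2·4+1)(2·5+1) = 297
Δ: 0! 2! 8! / 11! → 1/495
sum: t=0:+1/576 = 1/576
3j²(1 4 5; 0 0 0) = Δ·Π!·Σ² = 5/99  (sign -1)
sum: t=0:+1/10080 = 1/10080
3j²(1 4 5; 1 -3 2) = Δ·Π!·Σ² = 1/165  (sign -1)
combine: 4πI² = 297·5/99·1/165 = 1/11
take √, sign +1: I = 0.08505478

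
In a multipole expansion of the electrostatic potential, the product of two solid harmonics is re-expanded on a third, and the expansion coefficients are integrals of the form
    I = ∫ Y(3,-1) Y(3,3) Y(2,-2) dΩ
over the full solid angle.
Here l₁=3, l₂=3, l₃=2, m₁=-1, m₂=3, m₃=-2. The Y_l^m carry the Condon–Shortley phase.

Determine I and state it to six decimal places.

0.132981

Checks pass: Σm=0; 8 even; l₃=2∈[0,6].
(2·3+1)(2·3+1)(2·2+1) = 245
Δ: 4! 2! 2! / 9! → 1/3780
sum: t=1:−1/24 t=2:+1/4 t=3:−1/24 = 1/6
3j²(3 3 2; 0 0 0) = Δ·Π!·Σ² = 4/105  (sign +1)
sum: t=4:+1/96 = 1/96
3j²(3 3 2; -1 3 -2) = Δ·Π!·Σ² = 1/42  (sign +1)
combine: 4πI² = 245·4/105·1/42 = 2/9
take √, sign +1: I = 0.13298076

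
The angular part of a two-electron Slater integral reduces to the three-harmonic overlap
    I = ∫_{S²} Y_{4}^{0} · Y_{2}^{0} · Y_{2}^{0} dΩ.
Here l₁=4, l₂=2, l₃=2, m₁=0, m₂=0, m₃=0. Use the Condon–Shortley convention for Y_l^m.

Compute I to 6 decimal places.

m-sum 0 ✓  L=8 even ✓  2≤2≤6 ✓
Π(2lᵢ+1) = 9×5×5 = 225
triangle coeff Δ(4,2,2) = 1/630
Σ_t [2,2]: t=2:+1/16 = 1/16
(3j)²=2/35 [(4 2 2; 0 0 0)], sign=+1
(m-triple is (0,0,0) — same symbol as above.)
⇒ 4πI² = 36/49
I = (+1)√(36/49/(4π)) = 0.24179554

0.241796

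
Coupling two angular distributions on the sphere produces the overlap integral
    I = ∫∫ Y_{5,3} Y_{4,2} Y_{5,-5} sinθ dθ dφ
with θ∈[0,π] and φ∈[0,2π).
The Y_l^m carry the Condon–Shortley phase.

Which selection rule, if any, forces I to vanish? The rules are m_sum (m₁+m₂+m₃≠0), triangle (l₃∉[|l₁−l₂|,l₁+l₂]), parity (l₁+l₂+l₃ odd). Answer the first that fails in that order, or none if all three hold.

azimuthal sum: 3 + 2 − 5 = 0  ✓
1 ≤ 5 ≤ 9 (triangle on l)  ✓
L = 5 + 4 + 5 = 14 (even)  ✓

none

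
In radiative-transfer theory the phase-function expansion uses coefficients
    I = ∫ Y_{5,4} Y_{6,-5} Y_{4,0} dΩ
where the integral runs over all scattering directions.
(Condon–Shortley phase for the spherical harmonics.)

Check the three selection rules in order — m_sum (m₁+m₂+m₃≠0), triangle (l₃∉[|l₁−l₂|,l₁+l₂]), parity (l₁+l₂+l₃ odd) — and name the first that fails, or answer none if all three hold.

m_sum

Σmᵢ = -1  ✗
l₃∈[|l₁−l₂|,l₁+l₂]=[1,11], have l₃=4
Σlᵢ = 15 ⇒ odd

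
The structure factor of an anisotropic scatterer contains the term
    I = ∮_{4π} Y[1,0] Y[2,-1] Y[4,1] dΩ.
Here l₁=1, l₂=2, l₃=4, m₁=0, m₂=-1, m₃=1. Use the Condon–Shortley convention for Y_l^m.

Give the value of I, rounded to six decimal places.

0.000000

|1−2|≤4≤1+2 violated ⇒ I = 0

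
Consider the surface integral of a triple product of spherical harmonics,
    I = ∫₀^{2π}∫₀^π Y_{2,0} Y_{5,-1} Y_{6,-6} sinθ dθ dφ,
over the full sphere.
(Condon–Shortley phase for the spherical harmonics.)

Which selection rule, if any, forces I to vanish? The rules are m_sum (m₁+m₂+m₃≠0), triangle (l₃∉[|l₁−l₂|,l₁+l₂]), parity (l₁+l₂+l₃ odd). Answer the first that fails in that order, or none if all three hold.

azimuthal sum: 0 − 1 − 6 = -7  ✗
3 ≤ 6 ≤ 7 (triangle on l)
L = 2 + 5 + 6 = 13 (odd)

m_sum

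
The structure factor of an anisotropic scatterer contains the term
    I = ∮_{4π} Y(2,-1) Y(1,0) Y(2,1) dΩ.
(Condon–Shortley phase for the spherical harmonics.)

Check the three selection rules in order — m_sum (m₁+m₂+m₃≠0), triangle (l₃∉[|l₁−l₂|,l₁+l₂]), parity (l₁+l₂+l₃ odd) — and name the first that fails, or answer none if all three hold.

parity

Σmᵢ = 0  ✓
l₃∈[|l₁−l₂|,l₁+l₂]=[1,3], have l₃=2  ✓
Σlᵢ = 5 ⇒ odd  ✗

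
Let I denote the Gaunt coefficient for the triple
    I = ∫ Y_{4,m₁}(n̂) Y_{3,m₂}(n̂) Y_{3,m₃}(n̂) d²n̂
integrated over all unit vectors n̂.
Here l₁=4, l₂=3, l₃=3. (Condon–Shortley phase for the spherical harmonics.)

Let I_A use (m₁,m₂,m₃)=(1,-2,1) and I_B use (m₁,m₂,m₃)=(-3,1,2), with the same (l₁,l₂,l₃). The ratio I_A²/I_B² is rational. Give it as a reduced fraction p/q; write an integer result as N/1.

16/7

Same 4,3,3: normalisation and zero-m 3j drop out of the ratio.
A: Δ: 4! 4! 2! / 11! → 1/34650; sum: t=0:+1/144 t=1:−1/48 = -1/72; 3j²(4 3 3; 1 -2 1) = Δ·Π!·Σ² = 16/693  (sign -1)
B: Δ: 4! 4! 2! / 11! → 1/34650; sum: t=3:−1/144 t=4:+1/288 = -1/288; 3j²(4 3 3; -3 1 2) = Δ·Π!·Σ² = 1/99  (sign +1)
I_A²/I_B² = (16/693)/(1/99) = 16/7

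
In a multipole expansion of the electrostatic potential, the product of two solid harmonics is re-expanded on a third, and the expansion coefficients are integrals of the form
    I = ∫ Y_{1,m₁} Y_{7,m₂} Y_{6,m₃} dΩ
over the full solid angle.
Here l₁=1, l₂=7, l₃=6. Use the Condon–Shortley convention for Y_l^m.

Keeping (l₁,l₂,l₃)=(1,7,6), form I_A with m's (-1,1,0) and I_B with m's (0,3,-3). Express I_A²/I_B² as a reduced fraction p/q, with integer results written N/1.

7/10

l's match ⇒ only the (l;m) 3-j factors differ between A and B.
A: triangle coeff Δ(1,7,6) = 1/1365; Σ_t [2,2]: t=2:+1/1036800 = 1/1036800; (3j)²=4/195 [(1 7 6; -1 1 0)], sign=+1
B: triangle coeff Δ(1,7,6) = 1/1365; Σ_t [1,1]: t=1:−1/2177280 = -1/2177280; (3j)²=8/273 [(1 7 6; 0 3 -3)], sign=+1
I_A²/I_B² = (4/195)/(8/273) = 7/10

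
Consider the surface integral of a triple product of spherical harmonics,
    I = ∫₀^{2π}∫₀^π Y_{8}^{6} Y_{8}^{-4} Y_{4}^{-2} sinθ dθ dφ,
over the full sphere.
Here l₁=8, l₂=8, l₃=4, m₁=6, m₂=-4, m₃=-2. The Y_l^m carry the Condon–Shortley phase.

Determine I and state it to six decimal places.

m-sum 0 ✓  L=20 even ✓  0≤4≤16 ✓
Π(2lᵢ+1) = 17×17×9 = 2601
triangle coeff Δ(8,8,4) = 1/185175900
Σ_t [4,8]: t=4:+1/557383680 t=5:−1/21772800 t=6:+1/8294400 t=7:−1/21772800 t=8:+1/557383680 = 1/30965760
(3j)²=36/4199 [(8 8 4; 0 0 0)], sign=+1
Σ_t [0,2]: t=0:+1/45984153600 t=1:−1/1437004800 t=2:+1/696729600 = 1/1313832960
(3j)²=35/3876 [(8 8 4; 6 -4 -2)], sign=+1
⇒ 4πI² = 945/4693
I = (+1)√(945/4693/(4π)) = 0.12658601

0.126586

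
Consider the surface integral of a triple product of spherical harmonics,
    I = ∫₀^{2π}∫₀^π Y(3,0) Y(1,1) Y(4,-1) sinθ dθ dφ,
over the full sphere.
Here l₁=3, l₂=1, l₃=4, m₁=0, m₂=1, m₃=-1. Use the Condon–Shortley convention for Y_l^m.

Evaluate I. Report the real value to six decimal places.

-0.194664

m-sum 0 ✓  L=8 even ✓  2≤4≤4 ✓
Π(2lᵢ+1) = 7×3×9 = 189
triangle coeff Δ(3,1,4) = 1/252
Σ_t [0,0]: t=0:+1/36 = 1/36
(3j)²=4/63 [(3 1 4; 0 0 0)], sign=+1
Σ_t [0,0]: t=0:+1/72 = 1/72
(3j)²=5/126 [(3 1 4; 0 1 -1)], sign=-1
⇒ 4πI² = 10/21
I = (-1)√(10/21/(4π)) = -0.19466390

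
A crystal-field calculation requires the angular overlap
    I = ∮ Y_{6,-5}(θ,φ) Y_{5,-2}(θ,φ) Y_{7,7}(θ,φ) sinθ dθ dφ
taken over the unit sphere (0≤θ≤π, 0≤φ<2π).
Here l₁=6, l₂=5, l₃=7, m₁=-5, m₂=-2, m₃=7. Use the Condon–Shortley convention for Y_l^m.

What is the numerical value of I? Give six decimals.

Checks pass: Σm=0; 18 even; l₃=7∈[1,11].
(2·6+1)(2·5+1)(2·7+1) = 2145
Δ: 4! 8! 6! / 19! → 1/174594420
sum: t=0:+1/4147200 t=1:−1/207360 t=2:+1/82944 t=3:−1/207360 t=4:+1/4147200 = 1/345600
3j²(6 5 7; 0 0 0) = Δ·Π!·Σ² = 420/46189  (sign -1)
sum: t=3:−1/174182400 = -1/174182400
3j²(6 5 7; -5 -2 7) = Δ·Π!·Σ² = 77/3876  (sign -1)
combine: 4πI² = 2145·420/46189·77/3876 = 40425/104329
take √, sign +1: I = 0.17559719

0.175597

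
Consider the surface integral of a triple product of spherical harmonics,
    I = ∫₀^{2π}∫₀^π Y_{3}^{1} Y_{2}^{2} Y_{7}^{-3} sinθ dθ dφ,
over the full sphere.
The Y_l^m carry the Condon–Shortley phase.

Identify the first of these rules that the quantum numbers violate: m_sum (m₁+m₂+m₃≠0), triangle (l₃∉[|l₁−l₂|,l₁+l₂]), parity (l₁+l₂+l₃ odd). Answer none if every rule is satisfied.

triangle

m₁+m₂+m₃ = 1 + 2 − 3 = 0  ✓
triangle: |3−2|=1 ≤ l₃=7 ≤ 3+2=5  ✗
parity: l₁+l₂+l₃ = 12 is even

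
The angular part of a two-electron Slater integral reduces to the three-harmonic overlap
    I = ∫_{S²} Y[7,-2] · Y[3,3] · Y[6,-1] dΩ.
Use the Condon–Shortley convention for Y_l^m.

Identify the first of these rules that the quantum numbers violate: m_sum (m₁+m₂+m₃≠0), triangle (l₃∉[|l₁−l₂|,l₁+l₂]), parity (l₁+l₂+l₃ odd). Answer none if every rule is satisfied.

m₁+m₂+m₃ = -2 + 3 − 1 = 0  ✓
triangle: |7−3|=4 ≤ l₃=6 ≤ 7+3=10  ✓
parity: l₁+l₂+l₃ = 16 is even  ✓

none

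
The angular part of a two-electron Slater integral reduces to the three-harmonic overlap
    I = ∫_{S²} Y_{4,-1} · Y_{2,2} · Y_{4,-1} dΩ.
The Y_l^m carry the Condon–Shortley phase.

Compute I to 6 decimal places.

0.200662

Checks pass: Σm=0; 10 even; l₃=4∈[2,6].
(2·4+1)(2·2+1)(2·4+1) = 405
Δ: 2! 6! 2! / 11! → 1/13860
sum: t=0:+1/192 t=1:−1/36 t=2:+1/192 = -5/288
3j²(4 2 4; 0 0 0) = Δ·Π!·Σ² = 20/693  (sign -1)
sum: t=2:+1/144 = 1/144
3j²(4 2 4; -1 2 -1) = Δ·Π!·Σ² = 10/231  (sign -1)
combine: 4πI² = 405·20/693·10/231 = 3000/5929
take √, sign +1: I = 0.20066192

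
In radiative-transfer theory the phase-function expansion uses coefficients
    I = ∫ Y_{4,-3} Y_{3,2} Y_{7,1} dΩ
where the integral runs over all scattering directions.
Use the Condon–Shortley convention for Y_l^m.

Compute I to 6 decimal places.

-0.046682

m-sum 0 ✓  L=14 even ✓  1≤7≤7 ✓
Π(2lᵢ+1) = 9×7×15 = 945
triangle coeff Δ(4,3,7) = 1/45045
Σ_t [0,0]: t=0:+1/20736 = 1/20736
(3j)²=35/1287 [(4 3 7; 0 0 0)], sign=-1
Σ_t [0,0]: t=0:+1/604800 = 1/604800
(3j)²=16/15015 [(4 3 7; -3 2 1)], sign=+1
⇒ 4πI² = 560/20449
I = (-1)√(560/20449/(4π)) = -0.04668239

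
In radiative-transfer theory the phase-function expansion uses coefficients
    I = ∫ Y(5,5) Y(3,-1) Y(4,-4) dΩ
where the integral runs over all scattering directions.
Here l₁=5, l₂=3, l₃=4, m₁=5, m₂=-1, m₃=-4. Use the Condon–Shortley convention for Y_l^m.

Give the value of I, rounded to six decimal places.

0.189625

Rules hold: Σm=0, L=12 even, 2≤4≤8.
N = 11·7·9 = 693
Δ = 4!·6!·2!/13! = 1/180180
Racah Σ t=1..3: t=1:−1/576 t=2:+1/144 t=3:−1/576 = 1/288
⇒ 3j(5 3 4; 0 0 0)² = 20/1001, sgn +1
Racah Σ t=0..0: t=0:+1/34560 = 1/34560
⇒ 3j(5 3 4; 5 -1 -4)² = 14/429, sgn +1
4πI² = N·(3j₀)²·(3jₘ)² = 840/1859
I = +1·√(0.451856/4π) = 0.18962475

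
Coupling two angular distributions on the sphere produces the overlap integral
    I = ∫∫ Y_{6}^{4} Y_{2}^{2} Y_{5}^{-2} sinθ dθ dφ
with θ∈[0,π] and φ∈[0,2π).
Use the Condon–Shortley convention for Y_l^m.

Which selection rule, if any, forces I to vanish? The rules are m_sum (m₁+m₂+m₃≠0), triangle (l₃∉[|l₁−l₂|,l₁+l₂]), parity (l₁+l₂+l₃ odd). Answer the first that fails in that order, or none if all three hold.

m_sum

azimuthal sum: 4 + 2 − 2 = 4  ✗
4 ≤ 5 ≤ 8 (triangle on l)
L = 6 + 2 + 5 = 13 (odd)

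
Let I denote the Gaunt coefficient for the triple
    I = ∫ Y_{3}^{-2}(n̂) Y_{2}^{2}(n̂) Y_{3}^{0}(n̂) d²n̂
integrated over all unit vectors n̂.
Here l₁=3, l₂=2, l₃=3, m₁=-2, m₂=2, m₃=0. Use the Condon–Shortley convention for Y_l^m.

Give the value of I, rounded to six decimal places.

-0.188063

Checks pass: Σm=0; 8 even; l₃=3∈[1,5].
(2·3+1)(2·2+1)(2·3+1) = 245
Δ: 2! 4! 2! / 9! → 1/3780
sum: t=0:+1/24 t=1:−1/4 t=2:+1/24 = -1/6
3j²(3 2 3; 0 0 0) = Δ·Π!·Σ² = 4/105  (sign +1)
sum: t=2:+1/24 = 1/24
3j²(3 2 3; -2 2 0) = Δ·Π!·Σ² = 1/21  (sign -1)
combine: 4πI² = 245·4/105·1/21 = 4/9
take √, sign -1: I = -0.18806319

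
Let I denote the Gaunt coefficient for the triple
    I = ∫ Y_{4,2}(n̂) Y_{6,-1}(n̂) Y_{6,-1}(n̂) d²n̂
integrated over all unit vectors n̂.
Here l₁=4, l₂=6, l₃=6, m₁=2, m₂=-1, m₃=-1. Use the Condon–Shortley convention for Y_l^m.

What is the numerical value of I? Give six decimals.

m-sum 0 ✓  L=16 even ✓  2≤6≤10 ✓
Π(2lᵢ+1) = 9×13×13 = 1521
triangle coeff Δ(4,6,6) = 1/15315300
Σ_t [0,4]: t=0:+1/829440 t=1:−1/25920 t=2:+1/9216 t=3:−1/25920 t=4:+1/829440 = 7/207360
(3j)²=28/2431 [(4 6 6; 0 0 0)], sign=+1
Σ_t [0,2]: t=0:+1/69120 t=1:−1/20736 t=2:+1/69120 = -1/51840
(3j)²=280/21879 [(4 6 6; 2 -1 -1)], sign=+1
⇒ 4πI² = 7840/34969
I = (+1)√(7840/34969/(4π)) = 0.13357079

0.133571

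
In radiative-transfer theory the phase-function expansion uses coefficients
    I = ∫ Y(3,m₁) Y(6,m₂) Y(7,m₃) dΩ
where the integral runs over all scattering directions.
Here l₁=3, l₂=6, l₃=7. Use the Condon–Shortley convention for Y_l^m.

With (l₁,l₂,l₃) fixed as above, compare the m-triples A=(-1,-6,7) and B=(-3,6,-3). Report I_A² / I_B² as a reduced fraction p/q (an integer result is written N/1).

Same 3,6,7: normalisation and zero-m 3j drop out of the ratio.
A: Δ: 2! 4! 10! / 17! → 1/2042040; sum: t=0:+1/174182400 = 1/174182400; 3j²(3 6 7; -1 -6 7) = Δ·Π!·Σ² = 11/340  (sign +1)
B: Δ: 2! 4! 10! / 17! → 1/2042040; sum: t=2:+1/174182400 = 1/174182400; 3j²(3 6 7; -3 6 -3) = Δ·Π!·Σ² = 3/6188  (sign +1)
I_A²/I_B² = (11/340)/(3/6188) = 1001/15

1001/15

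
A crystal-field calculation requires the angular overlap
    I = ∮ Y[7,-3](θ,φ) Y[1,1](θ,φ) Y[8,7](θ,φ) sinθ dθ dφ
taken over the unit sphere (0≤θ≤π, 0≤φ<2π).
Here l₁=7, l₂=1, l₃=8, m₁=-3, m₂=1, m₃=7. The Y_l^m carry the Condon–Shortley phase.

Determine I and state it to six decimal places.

Σmᵢ = 5 ≠ 0, so the φ-integral vanishes; I = 0

0.000000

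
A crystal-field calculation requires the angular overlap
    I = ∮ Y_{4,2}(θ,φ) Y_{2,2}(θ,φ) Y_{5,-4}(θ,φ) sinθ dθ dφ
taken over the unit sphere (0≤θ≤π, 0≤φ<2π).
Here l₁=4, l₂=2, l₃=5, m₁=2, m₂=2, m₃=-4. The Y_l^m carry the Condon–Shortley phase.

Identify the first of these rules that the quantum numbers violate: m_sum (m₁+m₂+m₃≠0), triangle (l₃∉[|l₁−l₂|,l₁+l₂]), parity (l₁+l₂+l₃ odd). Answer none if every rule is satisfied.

parity

m₁+m₂+m₃ = 2 + 2 − 4 = 0  ✓
triangle: |4−2|=2 ≤ l₃=5 ≤ 4+2=6  ✓
parity: l₁+l₂+l₃ = 11 is odd  ✗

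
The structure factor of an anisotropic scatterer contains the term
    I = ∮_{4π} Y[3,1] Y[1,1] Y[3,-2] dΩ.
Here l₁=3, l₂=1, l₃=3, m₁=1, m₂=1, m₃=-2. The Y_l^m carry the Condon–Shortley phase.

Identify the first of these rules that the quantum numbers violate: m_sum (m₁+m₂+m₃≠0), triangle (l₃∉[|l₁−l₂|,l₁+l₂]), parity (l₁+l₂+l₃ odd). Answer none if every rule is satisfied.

azimuthal sum: 1 + 1 − 2 = 0  ✓
2 ≤ 3 ≤ 4 (triangle on l)  ✓
L = 3 + 1 + 3 = 7 (odd)  ✗

parity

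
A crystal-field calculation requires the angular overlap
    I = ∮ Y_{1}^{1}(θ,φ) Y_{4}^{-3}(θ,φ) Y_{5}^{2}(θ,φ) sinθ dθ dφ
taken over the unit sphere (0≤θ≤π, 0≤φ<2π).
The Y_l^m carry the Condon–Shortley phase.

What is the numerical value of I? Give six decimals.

m-sum 0 ✓  L=10 even ✓  3≤5≤5 ✓
Π(2lᵢ+1) = 3×9×11 = 297
triangle coeff Δ(1,4,5) = 1/495
Σ_t [0,0]: t=0:+1/576 = 1/576
(3j)²=5/99 [(1 4 5; 0 0 0)], sign=-1
Σ_t [0,0]: t=0:+1/10080 = 1/10080
(3j)²=1/165 [(1 4 5; 1 -3 2)], sign=-1
⇒ 4πI² = 1/11
I = (+1)√(1/11/(4π)) = 0.08505478

0.085055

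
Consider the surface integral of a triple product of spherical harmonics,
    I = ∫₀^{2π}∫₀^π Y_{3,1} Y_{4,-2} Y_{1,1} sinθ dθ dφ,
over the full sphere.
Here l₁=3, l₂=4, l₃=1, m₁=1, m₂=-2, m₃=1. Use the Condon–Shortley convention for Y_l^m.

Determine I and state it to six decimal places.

Rules hold: Σm=0, L=8 even, 1≤1≤7.
N = 7·9·3 = 189
Δ = 6!·0!·2!/9! = 1/252
Racah Σ t=3..3: t=3:−1/36 = -1/36
⇒ 3j(3 4 1; 0 0 0)² = 4/63, sgn +1
Racah Σ t=2..2: t=2:+1/96 = 1/96
⇒ 3j(3 4 1; 1 -2 1)² = 5/84, sgn +1
4πI² = N·(3j₀)²·(3jₘ)² = 5/7
I = +1·√(0.714286/4π) = 0.23841361

0.238414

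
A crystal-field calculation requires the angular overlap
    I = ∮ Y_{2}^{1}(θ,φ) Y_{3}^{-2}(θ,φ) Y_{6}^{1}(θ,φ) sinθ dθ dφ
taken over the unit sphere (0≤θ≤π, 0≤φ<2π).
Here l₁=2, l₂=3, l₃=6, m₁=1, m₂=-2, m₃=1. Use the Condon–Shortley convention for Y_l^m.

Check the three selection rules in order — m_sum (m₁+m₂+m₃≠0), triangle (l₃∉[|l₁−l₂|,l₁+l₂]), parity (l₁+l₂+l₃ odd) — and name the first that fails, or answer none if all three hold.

triangle

m₁+m₂+m₃ = 1 − 2 + 1 = 0  ✓
triangle: |2−3|=1 ≤ l₃=6 ≤ 2+3=5  ✗
parity: l₁+l₂+l₃ = 11 is odd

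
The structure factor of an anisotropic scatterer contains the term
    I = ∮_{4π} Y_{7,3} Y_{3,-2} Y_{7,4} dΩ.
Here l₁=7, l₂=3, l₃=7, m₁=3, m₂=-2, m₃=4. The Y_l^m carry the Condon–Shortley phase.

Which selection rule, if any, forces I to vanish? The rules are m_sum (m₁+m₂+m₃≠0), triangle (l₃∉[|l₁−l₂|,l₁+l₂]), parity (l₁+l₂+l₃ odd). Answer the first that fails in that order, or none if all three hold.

Σmᵢ = 5  ✗
l₃∈[|l₁−l₂|,l₁+l₂]=[4,10], have l₃=7
Σlᵢ = 17 ⇒ odd

m_sum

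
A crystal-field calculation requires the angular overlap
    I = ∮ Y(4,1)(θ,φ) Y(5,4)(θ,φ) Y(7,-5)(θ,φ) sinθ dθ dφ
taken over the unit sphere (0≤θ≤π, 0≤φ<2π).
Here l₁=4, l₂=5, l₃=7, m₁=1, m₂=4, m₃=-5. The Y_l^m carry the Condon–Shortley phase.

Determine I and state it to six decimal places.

0.077064

m-sum 0 ✓  L=16 even ✓  1≤7≤9 ✓
Π(2lᵢ+1) = 9×11×15 = 1485
triangle coeff Δ(4,5,7) = 1/6126120
Σ_t [0,2]: t=0:+1/69120 t=1:−1/20736 t=2:+1/69120 = -1/51840
(3j)²=280/21879 [(4 5 7; 0 0 0)], sign=+1
Σ_t [1,2]: t=1:−1/1935360 t=2:+1/1209600 = 1/3225600
(3j)²=243/61880 [(4 5 7; 1 4 -5)], sign=+1
⇒ 4πI² = 3645/48841
I = (+1)√(3645/48841/(4π)) = 0.07706400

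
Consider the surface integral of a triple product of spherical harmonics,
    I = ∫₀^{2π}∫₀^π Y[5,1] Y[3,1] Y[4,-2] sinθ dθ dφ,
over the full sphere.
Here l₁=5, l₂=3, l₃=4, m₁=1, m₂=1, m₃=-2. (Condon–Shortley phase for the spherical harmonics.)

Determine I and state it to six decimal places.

0.106335

Checks pass: Σm=0; 12 even; l₃=4∈[2,8].
(2·5+1)(2·3+1)(2·4+1) = 693
Δ: 4! 6! 2! / 13! → 1/180180
sum: t=1:−1/576 t=2:+1/144 t=3:−1/576 = 1/288
3j²(5 3 4; 0 0 0) = Δ·Π!·Σ² = 20/1001  (sign +1)
sum: t=2:+1/384 t=3:−1/720 t=4:+1/34560 = 43/34560
3j²(5 3 4; 1 1 -2) = Δ·Π!·Σ² = 1849/180180  (sign +1)
combine: 4πI² = 693·20/1001·1849/180180 = 1849/13013
take √, sign +1: I = 0.10633465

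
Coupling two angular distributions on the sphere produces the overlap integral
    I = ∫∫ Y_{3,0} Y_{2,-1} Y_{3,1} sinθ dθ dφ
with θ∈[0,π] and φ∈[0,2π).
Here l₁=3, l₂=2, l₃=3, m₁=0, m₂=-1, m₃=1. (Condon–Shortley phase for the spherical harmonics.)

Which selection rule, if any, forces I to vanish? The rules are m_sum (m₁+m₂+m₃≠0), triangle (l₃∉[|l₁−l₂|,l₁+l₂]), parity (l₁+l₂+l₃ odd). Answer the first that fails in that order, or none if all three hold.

m₁+m₂+m₃ = 0 − 1 + 1 = 0  ✓
triangle: |3−2|=1 ≤ l₃=3 ≤ 3+2=5  ✓
parity: l₁+l₂+l₃ = 8 is even  ✓

none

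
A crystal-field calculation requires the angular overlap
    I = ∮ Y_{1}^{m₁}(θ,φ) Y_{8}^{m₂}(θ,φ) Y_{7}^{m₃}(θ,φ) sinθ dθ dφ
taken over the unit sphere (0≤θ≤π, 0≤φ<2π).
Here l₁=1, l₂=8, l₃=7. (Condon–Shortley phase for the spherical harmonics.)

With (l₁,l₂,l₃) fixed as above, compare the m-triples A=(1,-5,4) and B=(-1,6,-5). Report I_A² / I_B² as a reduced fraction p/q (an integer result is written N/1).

6/7

Shared (l₁,l₂,l₃)=(1,8,7): N and (l;000)² cancel in I_A²/I_B².
A: Δ = 2!·0!·14!/17! = 1/2040; Racah Σ t=0..0: t=0:+1/479001600 = 1/479001600; ⇒ 3j(1 8 7; 1 -5 4)² = 13/340, sgn -1
B: Δ = 2!·0!·14!/17! = 1/2040; Racah Σ t=2..2: t=2:+1/1916006400 = 1/1916006400; ⇒ 3j(1 8 7; -1 6 -5)² = 91/2040, sgn +1
I_A²/I_B² = (13/340)/(91/2040) = 6/7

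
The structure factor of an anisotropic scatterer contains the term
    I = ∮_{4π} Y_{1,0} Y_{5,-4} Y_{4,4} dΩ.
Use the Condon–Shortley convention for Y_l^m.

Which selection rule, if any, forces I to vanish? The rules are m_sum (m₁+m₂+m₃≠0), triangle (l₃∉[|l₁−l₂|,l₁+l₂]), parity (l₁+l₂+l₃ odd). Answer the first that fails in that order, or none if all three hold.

m₁+m₂+m₃ = 0 − 4 + 4 = 0  ✓
triangle: |1−5|=4 ≤ l₃=4 ≤ 1+5=6  ✓
parity: l₁+l₂+l₃ = 10 is even  ✓

none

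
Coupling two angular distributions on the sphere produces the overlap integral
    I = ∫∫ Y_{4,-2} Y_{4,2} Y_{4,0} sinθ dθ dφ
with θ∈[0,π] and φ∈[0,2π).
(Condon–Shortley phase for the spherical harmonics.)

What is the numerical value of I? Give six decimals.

-0.083698

m-sum 0 ✓  L=12 even ✓  0≤4≤8 ✓
Π(2lᵢ+1) = 9×9×9 = 729
triangle coeff Δ(4,4,4) = 1/450450
Σ_t [0,4]: t=0:+1/13824 t=1:−1/216 t=2:+1/64 t=3:−1/216 t=4:+1/13824 = 5/768
(3j)²=18/1001 [(4 4 4; 0 0 0)], sign=+1
Σ_t [2,4]: t=2:+1/2304 t=3:−1/216 t=4:+1/384 = -11/6912
(3j)²=11/1638 [(4 4 4; -2 2 0)], sign=-1
⇒ 4πI² = 729/8281
I = (-1)√(729/8281/(4π)) = -0.08369845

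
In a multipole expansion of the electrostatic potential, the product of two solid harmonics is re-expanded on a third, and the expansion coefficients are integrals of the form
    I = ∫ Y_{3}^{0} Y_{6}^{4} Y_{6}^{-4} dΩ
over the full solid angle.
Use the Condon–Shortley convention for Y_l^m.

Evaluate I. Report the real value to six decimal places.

0.000000

l₁+l₂+l₃=15 is odd: 3j(l;000)=0 ⇒ I=0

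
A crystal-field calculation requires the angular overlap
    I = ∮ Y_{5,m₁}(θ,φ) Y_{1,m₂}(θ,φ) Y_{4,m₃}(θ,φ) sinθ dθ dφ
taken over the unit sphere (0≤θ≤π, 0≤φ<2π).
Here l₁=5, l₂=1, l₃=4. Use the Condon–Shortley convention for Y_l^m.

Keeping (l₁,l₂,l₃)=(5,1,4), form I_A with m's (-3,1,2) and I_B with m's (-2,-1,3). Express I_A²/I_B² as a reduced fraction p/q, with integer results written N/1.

28/3

Same 5,1,4: normalisation and zero-m 3j drop out of the ratio.
A: Δ: 2! 8! 0! / 11! → 1/495; sum: t=2:+1/2880 = 1/2880; 3j²(5 1 4; -3 1 2) = Δ·Π!·Σ² = 28/495  (sign +1)
B: Δ: 2! 8! 0! / 11! → 1/495; sum: t=0:+1/10080 = 1/10080; 3j²(5 1 4; -2 -1 3) = Δ·Π!·Σ² = 1/165  (sign -1)
I_A²/I_B² = (28/495)/(1/165) = 28/3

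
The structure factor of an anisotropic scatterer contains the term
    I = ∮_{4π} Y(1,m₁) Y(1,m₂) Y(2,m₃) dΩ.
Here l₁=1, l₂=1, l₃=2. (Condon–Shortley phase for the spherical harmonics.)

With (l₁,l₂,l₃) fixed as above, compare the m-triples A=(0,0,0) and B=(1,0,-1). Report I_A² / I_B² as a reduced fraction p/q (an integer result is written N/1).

l's match ⇒ only the (l;m) 3-j factors differ between A and B.
A: triangle coeff Δ(1,1,2) = 1/30; Σ_t [0,0]: t=0:+1/1 = 1/1; (3j)²=2/15 [(1 1 2; 0 0 0)], sign=+1
B: triangle coeff Δ(1,1,2) = 1/30; Σ_t [0,0]: t=0:+1/2 = 1/2; (3j)²=1/10 [(1 1 2; 1 0 -1)], sign=-1
I_A²/I_B² = (2/15)/(1/10) = 4/3

4/3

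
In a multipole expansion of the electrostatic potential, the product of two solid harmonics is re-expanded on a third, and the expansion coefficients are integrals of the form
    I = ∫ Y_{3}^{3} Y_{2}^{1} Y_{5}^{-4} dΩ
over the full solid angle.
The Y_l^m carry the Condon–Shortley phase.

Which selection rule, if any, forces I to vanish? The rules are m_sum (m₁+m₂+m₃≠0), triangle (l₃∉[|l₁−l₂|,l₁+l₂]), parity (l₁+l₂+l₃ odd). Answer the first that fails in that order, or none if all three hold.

Σmᵢ = 0  ✓
l₃∈[|l₁−l₂|,l₁+l₂]=[1,5], have l₃=5  ✓
Σlᵢ = 10 ⇒ even  ✓

none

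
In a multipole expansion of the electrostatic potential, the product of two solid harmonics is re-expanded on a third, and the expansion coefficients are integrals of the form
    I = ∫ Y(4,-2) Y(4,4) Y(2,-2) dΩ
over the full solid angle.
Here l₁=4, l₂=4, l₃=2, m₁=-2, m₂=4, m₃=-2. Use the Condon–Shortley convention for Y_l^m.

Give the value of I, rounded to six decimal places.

-0.106180

Rules hold: Σm=0, L=10 even, 0≤2≤8.
N = 9·9·5 = 405
Δ = 6!·2!·2!/11! = 1/13860
Racah Σ t=2..4: t=2:+1/192 t=3:−1/36 t=4:+1/192 = -5/288
⇒ 3j(4 4 2; 0 0 0)² = 20/693, sgn -1
Racah Σ t=6..6: t=6:+1/2880 = 1/2880
⇒ 3j(4 4 2; -2 4 -2)² = 2/165, sgn +1
4πI² = N·(3j₀)²·(3jₘ)² = 120/847
I = -1·√(0.141677/4π) = -0.10618031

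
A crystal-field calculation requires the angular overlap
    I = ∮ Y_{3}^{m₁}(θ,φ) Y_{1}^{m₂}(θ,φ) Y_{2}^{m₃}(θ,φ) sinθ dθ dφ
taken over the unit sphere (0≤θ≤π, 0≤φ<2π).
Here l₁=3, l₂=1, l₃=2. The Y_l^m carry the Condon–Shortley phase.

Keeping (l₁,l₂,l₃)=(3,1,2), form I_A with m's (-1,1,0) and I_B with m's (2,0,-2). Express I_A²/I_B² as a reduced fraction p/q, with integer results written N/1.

6/5

Same 3,1,2: normalisation and zero-m 3j drop out of the ratio.
A: Δ: 2! 4! 0! / 7! → 1/105; sum: t=2:+1/8 = 1/8; 3j²(3 1 2; -1 1 0) = Δ·Π!·Σ² = 2/35  (sign +1)
B: Δ: 2! 4! 0! / 7! → 1/105; sum: t=1:−1/24 = -1/24; 3j²(3 1 2; 2 0 -2) = Δ·Π!·Σ² = 1/21  (sign -1)
I_A²/I_B² = (2/35)/(1/21) = 6/5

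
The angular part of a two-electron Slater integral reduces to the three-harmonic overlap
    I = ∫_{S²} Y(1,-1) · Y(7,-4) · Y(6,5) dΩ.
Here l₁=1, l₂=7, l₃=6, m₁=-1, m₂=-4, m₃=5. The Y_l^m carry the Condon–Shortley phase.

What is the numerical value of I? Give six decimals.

Checks pass: Σm=0; 14 even; l₃=6∈[6,8].
(2·1+1)(2·7+1)(2·6+1) = 585
Δ: 2! 0! 12! / 15! → 1/1365
sum: t=1:−1/518400 = -1/518400
3j²(1 7 6; 0 0 0) = Δ·Π!·Σ² = 7/195  (sign -1)
sum: t=2:+1/79833600 = 1/79833600
3j²(1 7 6; -1 -4 5) = Δ·Π!·Σ² = 1/455  (sign -1)
combine: 4πI² = 585·7/195·1/455 = 3/65
take √, sign +1: I = 0.06060368

0.060604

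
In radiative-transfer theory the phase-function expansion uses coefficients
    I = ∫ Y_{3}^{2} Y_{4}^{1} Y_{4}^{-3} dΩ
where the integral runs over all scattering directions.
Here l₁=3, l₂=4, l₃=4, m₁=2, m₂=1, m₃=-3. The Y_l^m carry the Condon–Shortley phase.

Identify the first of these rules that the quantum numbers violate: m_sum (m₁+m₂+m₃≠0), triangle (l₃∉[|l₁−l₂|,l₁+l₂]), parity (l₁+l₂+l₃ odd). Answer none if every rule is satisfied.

m₁+m₂+m₃ = 2 + 1 − 3 = 0  ✓
triangle: |3−4|=1 ≤ l₃=4 ≤ 3+4=7  ✓
parity: l₁+l₂+l₃ = 11 is odd  ✗

parity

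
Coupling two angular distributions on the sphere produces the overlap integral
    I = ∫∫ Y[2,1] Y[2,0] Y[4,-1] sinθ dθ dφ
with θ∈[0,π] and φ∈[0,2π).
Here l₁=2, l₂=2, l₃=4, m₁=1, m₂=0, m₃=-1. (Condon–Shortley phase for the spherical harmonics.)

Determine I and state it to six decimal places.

-0.220728

Rules hold: Σm=0, L=8 even, 0≤4≤4.
N = 5·5·9 = 225
Δ = 0!·4!·4!/9! = 1/630
Racah Σ t=0..0: t=0:+1/16 = 1/16
⇒ 3j(2 2 4; 0 0 0)² = 2/35, sgn +1
Racah Σ t=0..0: t=0:+1/24 = 1/24
⇒ 3j(2 2 4; 1 0 -1)² = 1/21, sgn -1
4πI² = N·(3j₀)²·(3jₘ)² = 30/49
I = -1·√(0.612245/4π) = -0.22072812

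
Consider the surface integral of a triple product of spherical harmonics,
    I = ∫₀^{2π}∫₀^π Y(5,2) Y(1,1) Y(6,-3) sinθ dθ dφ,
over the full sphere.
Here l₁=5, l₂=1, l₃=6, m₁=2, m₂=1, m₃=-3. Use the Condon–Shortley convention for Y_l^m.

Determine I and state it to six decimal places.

Checks pass: Σm=0; 12 even; l₃=6∈[4,6].
(2·5+1)(2·1+1)(2·6+1) = 429
Δ: 0! 10! 2! / 13! → 1/858
sum: t=0:+1/14400 = 1/14400
3j²(5 1 6; 0 0 0) = Δ·Π!·Σ² = 6/143  (sign +1)
sum: t=0:+1/60480 = 1/60480
3j²(5 1 6; 2 1 -3) = Δ·Π!·Σ² = 6/143  (sign -1)
combine: 4πI² = 429·6/143·6/143 = 108/143
take √, sign -1: I = -0.24515397

-0.245154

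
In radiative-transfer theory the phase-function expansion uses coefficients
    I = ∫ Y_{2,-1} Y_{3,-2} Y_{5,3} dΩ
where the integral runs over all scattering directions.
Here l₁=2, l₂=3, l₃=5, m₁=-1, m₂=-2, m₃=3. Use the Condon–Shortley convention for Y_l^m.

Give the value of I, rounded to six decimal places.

Checks pass: Σm=0; 10 even; l₃=5∈[1,5].
(2·2+1)(2·3+1)(2·5+1) = 385
Δ: 0! 4! 6! / 11! → 1/2310
sum: t=0:+1/144 = 1/144
3j²(2 3 5; 0 0 0) = Δ·Π!·Σ² = 10/231  (sign -1)
sum: t=0:+1/720 = 1/720
3j²(2 3 5; -1 -2 3) = Δ·Π!·Σ² = 8/165  (sign +1)
combine: 4πI² = 385·10/231·8/165 = 80/99
take √, sign -1: I = -0.25358436

-0.253584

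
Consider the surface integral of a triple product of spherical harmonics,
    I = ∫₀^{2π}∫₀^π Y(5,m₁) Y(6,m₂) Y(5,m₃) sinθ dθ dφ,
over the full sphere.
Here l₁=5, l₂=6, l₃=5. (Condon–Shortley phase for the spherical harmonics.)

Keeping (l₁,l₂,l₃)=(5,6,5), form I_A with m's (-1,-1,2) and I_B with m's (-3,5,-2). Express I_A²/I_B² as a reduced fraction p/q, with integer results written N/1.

256/77

Shared (l₁,l₂,l₃)=(5,6,5): N and (l;000)² cancel in I_A²/I_B².
A: Δ = 6!·4!·6!/17! = 1/28588560; Racah Σ t=2..5: t=2:+1/41472 t=3:−1/10368 t=4:+1/23040 t=5:−1/518400 = -1/32400; ⇒ 3j(5 6 5; -1 -1 2)² = 128/12155, sgn +1
B: Δ = 6!·4!·6!/17! = 1/28588560; Racah Σ t=5..6: t=5:−1/518400 t=6:+1/345600 = 1/1036800; ⇒ 3j(5 6 5; -3 5 -2)² = 7/2210, sgn -1
I_A²/I_B² = (128/12155)/(7/2210) = 256/77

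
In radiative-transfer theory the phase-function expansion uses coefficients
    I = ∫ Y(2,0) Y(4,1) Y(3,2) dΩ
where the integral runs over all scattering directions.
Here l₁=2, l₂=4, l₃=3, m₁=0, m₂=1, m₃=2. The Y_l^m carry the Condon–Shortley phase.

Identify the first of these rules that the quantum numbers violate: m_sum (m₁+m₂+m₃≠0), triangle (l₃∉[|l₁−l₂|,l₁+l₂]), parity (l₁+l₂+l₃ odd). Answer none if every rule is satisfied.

m_sum

azimuthal sum: 0 + 1 + 2 = 3  ✗
2 ≤ 3 ≤ 6 (triangle on l)
L = 2 + 4 + 3 = 9 (odd)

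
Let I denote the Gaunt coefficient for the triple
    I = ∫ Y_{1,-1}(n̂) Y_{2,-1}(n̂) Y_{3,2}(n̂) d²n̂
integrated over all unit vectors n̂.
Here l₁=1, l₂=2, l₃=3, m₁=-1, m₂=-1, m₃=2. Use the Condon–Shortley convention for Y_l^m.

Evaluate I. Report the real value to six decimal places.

Checks pass: Σm=0; 6 even; l₃=3∈[1,3].
(2·1+1)(2·2+1)(2·3+1) = 105
Δ: 0! 2! 4! / 7! → 1/105
sum: t=0:+1/4 = 1/4
3j²(1 2 3; 0 0 0) = Δ·Π!·Σ² = 3/35  (sign -1)
sum: t=0:+1/12 = 1/12
3j²(1 2 3; -1 -1 2) = Δ·Π!·Σ² = 2/21  (sign -1)
combine: 4πI² = 105·3/35·2/21 = 6/7
take √, sign +1: I = 0.26116903

0.261169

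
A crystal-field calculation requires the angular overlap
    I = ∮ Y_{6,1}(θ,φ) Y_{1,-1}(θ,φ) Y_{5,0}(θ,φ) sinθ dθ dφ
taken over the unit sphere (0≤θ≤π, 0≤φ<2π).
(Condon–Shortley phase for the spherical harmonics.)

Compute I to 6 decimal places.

-0.187239

m-sum 0 ✓  L=12 even ✓  5≤5≤7 ✓
Π(2lᵢ+1) = 13×3×11 = 429
triangle coeff Δ(6,1,5) = 1/858
Σ_t [1,1]: t=1:−1/14400 = -1/14400
(3j)²=6/143 [(6 1 5; 0 0 0)], sign=+1
Σ_t [0,0]: t=0:+1/28800 = 1/28800
(3j)²=7/286 [(6 1 5; 1 -1 0)], sign=-1
⇒ 4πI² = 63/143
I = (-1)√(63/143/(4π)) = -0.18723944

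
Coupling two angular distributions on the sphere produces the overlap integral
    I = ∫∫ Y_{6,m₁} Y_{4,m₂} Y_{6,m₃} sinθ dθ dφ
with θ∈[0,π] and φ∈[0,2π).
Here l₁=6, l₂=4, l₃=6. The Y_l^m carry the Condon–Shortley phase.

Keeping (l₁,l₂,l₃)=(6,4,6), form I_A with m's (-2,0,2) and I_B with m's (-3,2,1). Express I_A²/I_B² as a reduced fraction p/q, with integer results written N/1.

l's match ⇒ only the (l;m) 3-j factors differ between A and B.
A: triangle coeff Δ(6,4,6) = 1/15315300; Σ_t [0,4]: t=0:+1/23224320 t=1:−1/181440 t=2:+1/23040 t=3:−1/25920 t=4:+1/331776 = 11/4644864; (3j)²=11/55692 [(6 4 6; -2 0 2)], sign=+1
B: triangle coeff Δ(6,4,6) = 1/15315300; Σ_t [2,4]: t=2:+1/483840 t=3:−1/51840 t=4:+1/69120 = -1/362880; (3j)²=16/17017 [(6 4 6; -3 2 1)], sign=+1
I_A²/I_B² = (11/55692)/(16/17017) = 121/576

121/576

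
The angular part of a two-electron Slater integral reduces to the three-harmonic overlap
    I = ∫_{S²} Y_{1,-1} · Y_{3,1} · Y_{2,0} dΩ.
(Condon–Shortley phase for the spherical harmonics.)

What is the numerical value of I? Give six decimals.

Checks pass: Σm=0; 6 even; l₃=2∈[2,4].
(2·1+1)(2·3+1)(2·2+1) = 105
Δ: 2! 0! 4! / 7! → 1/105
sum: t=1:−1/4 = -1/4
3j²(1 3 2; 0 0 0) = Δ·Π!·Σ² = 3/35  (sign -1)
sum: t=2:+1/8 = 1/8
3j²(1 3 2; -1 1 0) = Δ·Π!·Σ² = 2/35  (sign +1)
combine: 4πI² = 105·3/35·2/35 = 18/35
take √, sign -1: I = -0.20230066

-0.202301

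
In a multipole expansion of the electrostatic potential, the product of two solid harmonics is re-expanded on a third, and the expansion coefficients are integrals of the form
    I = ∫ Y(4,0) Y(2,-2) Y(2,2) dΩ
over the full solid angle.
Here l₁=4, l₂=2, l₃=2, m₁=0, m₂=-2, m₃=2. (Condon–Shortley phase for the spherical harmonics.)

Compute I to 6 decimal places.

0.040299

m-sum 0 ✓  L=8 even ✓  2≤2≤6 ✓
Π(2lᵢ+1) = 9×5×5 = 225
triangle coeff Δ(4,2,2) = 1/630
Σ_t [2,2]: t=2:+1/16 = 1/16
(3j)²=2/35 [(4 2 2; 0 0 0)], sign=+1
Σ_t [0,0]: t=0:+1/576 = 1/576
(3j)²=1/630 [(4 2 2; 0 -2 2)], sign=+1
⇒ 4πI² = 1/49
I = (+1)√(1/49/(4π)) = 0.04029926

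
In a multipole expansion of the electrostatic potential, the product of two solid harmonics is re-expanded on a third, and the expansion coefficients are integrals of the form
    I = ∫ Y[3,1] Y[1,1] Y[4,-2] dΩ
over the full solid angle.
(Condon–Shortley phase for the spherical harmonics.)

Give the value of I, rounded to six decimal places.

m-sum 0 ✓  L=8 even ✓  2≤4≤4 ✓
Π(2lᵢ+1) = 7×3×9 = 189
triangle coeff Δ(3,1,4) = 1/252
Σ_t [0,0]: t=0:+1/36 = 1/36
(3j)²=4/63 [(3 1 4; 0 0 0)], sign=+1
Σ_t [0,0]: t=0:+1/96 = 1/96
(3j)²=5/84 [(3 1 4; 1 1 -2)], sign=+1
⇒ 4πI² = 5/7
I = (+1)√(5/7/(4π)) = 0.23841361

0.238414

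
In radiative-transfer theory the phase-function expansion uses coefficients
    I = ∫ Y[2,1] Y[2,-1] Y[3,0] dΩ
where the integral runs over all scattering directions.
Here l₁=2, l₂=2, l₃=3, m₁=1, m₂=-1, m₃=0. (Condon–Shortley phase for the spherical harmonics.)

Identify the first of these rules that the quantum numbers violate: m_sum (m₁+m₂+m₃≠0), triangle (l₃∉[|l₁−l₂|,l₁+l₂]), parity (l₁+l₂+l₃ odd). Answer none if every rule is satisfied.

parity

azimuthal sum: 1 − 1 + 0 = 0  ✓
0 ≤ 3 ≤ 4 (triangle on l)  ✓
L = 2 + 2 + 3 = 7 (odd)  ✗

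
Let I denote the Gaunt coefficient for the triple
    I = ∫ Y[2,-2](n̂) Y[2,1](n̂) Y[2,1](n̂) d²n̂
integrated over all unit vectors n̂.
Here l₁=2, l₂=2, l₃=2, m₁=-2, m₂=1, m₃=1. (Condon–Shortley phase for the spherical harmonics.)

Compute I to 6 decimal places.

0.220728

m-sum 0 ✓  L=6 even ✓  0≤2≤4 ✓
Π(2lᵢ+1) = 5×5×5 = 125
triangle coeff Δ(2,2,2) = 1/630
Σ_t [0,2]: t=0:+1/8 t=1:−1/1 t=2:+1/8 = -3/4
(3j)²=2/35 [(2 2 2; 0 0 0)], sign=-1
Σ_t [2,2]: t=2:+1/4 = 1/4
(3j)²=3/35 [(2 2 2; -2 1 1)], sign=-1
⇒ 4πI² = 30/49
I = (+1)√(30/49/(4π)) = 0.22072812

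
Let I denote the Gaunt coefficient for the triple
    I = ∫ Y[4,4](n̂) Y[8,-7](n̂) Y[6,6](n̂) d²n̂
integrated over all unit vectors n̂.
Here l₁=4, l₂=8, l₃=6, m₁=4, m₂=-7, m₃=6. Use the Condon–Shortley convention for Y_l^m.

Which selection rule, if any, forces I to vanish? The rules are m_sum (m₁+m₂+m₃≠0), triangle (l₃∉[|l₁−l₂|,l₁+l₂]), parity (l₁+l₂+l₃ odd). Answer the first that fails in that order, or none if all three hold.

m₁+m₂+m₃ = 4 − 7 + 6 = 3  ✗
triangle: |4−8|=4 ≤ l₃=6 ≤ 4+8=12
parity: l₁+l₂+l₃ = 18 is even

m_sum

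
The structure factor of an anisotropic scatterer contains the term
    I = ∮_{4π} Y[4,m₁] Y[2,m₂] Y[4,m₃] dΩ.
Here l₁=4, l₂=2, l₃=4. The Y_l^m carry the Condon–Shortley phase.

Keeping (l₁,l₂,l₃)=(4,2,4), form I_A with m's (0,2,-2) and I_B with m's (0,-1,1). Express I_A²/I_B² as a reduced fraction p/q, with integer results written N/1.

l's match ⇒ only the (l;m) 3-j factors differ between A and B.
A: triangle coeff Δ(4,2,4) = 1/13860; Σ_t [2,2]: t=2:+1/192 = 1/192; (3j)²=3/77 [(4 2 4; 0 2 -2)], sign=+1
B: triangle coeff Δ(4,2,4) = 1/13860; Σ_t [0,1]: t=0:+1/96 t=1:−1/72 = -1/288; (3j)²=1/462 [(4 2 4; 0 -1 1)], sign=+1
I_A²/I_B² = (3/77)/(1/462) = 18/1

18/1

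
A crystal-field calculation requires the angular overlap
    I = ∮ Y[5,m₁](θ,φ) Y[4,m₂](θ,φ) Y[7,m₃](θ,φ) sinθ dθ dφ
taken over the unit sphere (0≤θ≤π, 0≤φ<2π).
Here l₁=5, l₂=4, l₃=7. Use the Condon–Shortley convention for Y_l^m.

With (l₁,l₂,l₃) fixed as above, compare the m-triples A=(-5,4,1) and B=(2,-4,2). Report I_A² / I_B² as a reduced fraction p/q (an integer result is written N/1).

5/196

Shared (l₁,l₂,l₃)=(5,4,7): N and (l;000)² cancel in I_A²/I_B².
A: Δ = 2!·8!·6!/17! = 1/6126120; Racah Σ t=2..2: t=2:+1/58060800 = 1/58060800; ⇒ 3j(5 4 7; -5 4 1)² = 1/4862, sgn +1
B: Δ = 2!·8!·6!/17! = 1/6126120; Racah Σ t=0..0: t=0:+1/1036800 = 1/1036800; ⇒ 3j(5 4 7; 2 -4 2)² = 98/12155, sgn -1
I_A²/I_B² = (1/4862)/(98/12155) = 5/196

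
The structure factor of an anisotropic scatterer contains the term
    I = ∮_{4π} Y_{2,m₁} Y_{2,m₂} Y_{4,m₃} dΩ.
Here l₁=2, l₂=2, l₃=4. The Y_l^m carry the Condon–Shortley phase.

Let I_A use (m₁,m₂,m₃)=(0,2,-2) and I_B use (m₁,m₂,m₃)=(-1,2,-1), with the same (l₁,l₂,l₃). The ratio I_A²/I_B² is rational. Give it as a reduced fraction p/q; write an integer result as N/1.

3/1

Shared (l₁,l₂,l₃)=(2,2,4): N and (l;000)² cancel in I_A²/I_B².
A: Δ = 0!·4!·4!/9! = 1/630; Racah Σ t=0..0: t=0:+1/96 = 1/96; ⇒ 3j(2 2 4; 0 2 -2)² = 1/42, sgn +1
B: Δ = 0!·4!·4!/9! = 1/630; Racah Σ t=0..0: t=0:+1/144 = 1/144; ⇒ 3j(2 2 4; -1 2 -1)² = 1/126, sgn -1
I_A²/I_B² = (1/42)/(1/126) = 3/1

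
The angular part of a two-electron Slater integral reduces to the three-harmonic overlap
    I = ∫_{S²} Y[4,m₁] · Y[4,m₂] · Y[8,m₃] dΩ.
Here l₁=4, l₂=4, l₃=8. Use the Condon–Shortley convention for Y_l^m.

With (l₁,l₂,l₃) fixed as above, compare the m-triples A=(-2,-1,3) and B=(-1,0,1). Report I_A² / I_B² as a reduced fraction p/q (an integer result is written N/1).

Same 4,4,8: normalisation and zero-m 3j drop out of the ratio.
A: Δ: 0! 8! 8! / 17! → 1/218790; sum: t=0:+1/1036800 = 1/1036800; 3j²(4 4 8; -2 -1 3) = Δ·Π!·Σ² = 14/663  (sign -1)
B: Δ: 0! 8! 8! / 17! → 1/218790; sum: t=0:+1/414720 = 1/414720; 3j²(4 4 8; -1 0 1) = Δ·Π!·Σ² = 49/2431  (sign -1)
I_A²/I_B² = (14/663)/(49/2431) = 22/21

22/21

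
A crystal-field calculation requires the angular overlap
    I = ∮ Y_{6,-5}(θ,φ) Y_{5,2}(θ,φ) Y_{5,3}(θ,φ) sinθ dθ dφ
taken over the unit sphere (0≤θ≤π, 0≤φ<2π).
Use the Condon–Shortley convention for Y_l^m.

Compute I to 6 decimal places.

-0.065948

Rules hold: Σm=0, L=16 even, 1≤5≤11.
N = 13·11·11 = 1573
Δ = 6!·6!·4!/17! = 1/28588560
Racah Σ t=1..5: t=1:−1/345600 t=2:+1/13824 t=3:−1/5184 t=4:+1/13824 t=5:−1/345600 = -7/129600
⇒ 3j(6 5 5; 0 0 0)² = 80/7293, sgn +1
Racah Σ t=5..6: t=5:−1/345600 t=6:+1/518400 = -1/1036800
⇒ 3j(6 5 5; -5 2 3)² = 7/2210, sgn -1
4πI² = N·(3j₀)²·(3jₘ)² = 616/11271
I = -1·√(0.0546535/4π) = -0.06594839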